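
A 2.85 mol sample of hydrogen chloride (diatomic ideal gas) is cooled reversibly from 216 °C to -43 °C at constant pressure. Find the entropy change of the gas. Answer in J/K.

ΔS = -62.5 J/K

In kelvin: T₁ = 489.15 K, T₂ = 230.15 K. At constant pressure, ΔS = nC_p ln(T₂/T₁) with C_p = 7R/2 = 29.1 J mol⁻¹ K⁻¹.
ΔS = 2.85 × 29.1 × ln(230.15/489.15) = -62.5 J/K.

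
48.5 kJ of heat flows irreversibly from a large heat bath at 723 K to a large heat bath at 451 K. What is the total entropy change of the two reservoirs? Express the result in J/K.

ΔS_hot = −Q/T_H = −48500/723 = -67.082 J/K and ΔS_cold = +Q/T_C = 48500/451 = 107.54 J/K.
ΔS_total = -67.082 + 107.54 = 40.5 J/K, positive as the second law requires.

ΔS_total = 40.5 J/K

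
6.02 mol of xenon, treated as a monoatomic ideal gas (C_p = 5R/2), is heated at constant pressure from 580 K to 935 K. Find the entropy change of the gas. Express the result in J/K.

ΔS = 59.7 J/K

At constant pressure, ΔS = nC_p ln(T₂/T₁) with C_p = 5R/2 = 20.79 J mol⁻¹ K⁻¹.
ΔS = 6.02 × 20.79 × ln(935/580) = 59.7 J/K.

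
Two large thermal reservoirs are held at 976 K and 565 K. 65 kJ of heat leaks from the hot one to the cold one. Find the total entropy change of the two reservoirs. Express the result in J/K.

ΔS_hot = −Q/T_H = −65000/976 = -66.6 J/K and ΔS_cold = +Q/T_C = 65000/565 = 115 J/K.
ΔS_total = -66.6 + 115 = 48.4 J/K, positive as the second law requires.

ΔS_total = 48.4 J/K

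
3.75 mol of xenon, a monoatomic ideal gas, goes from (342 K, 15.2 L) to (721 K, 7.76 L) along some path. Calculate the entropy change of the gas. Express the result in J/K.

Entropy is a state function: ΔS = nC_V ln(T₂/T₁) + nR ln(V₂/V₁), with C_V = 3R/2 = 12.47 J mol⁻¹ K⁻¹ for a monoatomic ideal gas.
ΔS = 3.75 × [12.47 × ln(721/342) + 8.314 × ln(7.76/15.2)] = 13.9 J/K.

ΔS = 13.9 J/K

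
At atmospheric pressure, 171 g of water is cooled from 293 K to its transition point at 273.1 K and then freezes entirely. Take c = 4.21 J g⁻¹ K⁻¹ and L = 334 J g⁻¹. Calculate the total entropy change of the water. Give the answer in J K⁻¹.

ΔS = -260 J/K

Cooling step: ΔS₁ = m c ln(T_tr/T_i) = 171 × 4.21 × ln(273.1/293) = -50.63 J/K.
Phase change: ΔS₂ = −mL/T_tr = −171 × 334 / 273.1 = -209.1 J/K.
ΔS_total = (-50.63) + (-209.1) = -260 J/K.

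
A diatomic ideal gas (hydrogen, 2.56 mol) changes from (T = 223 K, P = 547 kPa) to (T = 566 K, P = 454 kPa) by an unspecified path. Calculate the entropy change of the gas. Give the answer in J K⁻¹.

ΔS = nC_p ln(T₂/T₁) − nR ln(P₂/P₁), with C_p = 7R/2 = 29.1 J mol⁻¹ K⁻¹ for a diatomic ideal gas.
ΔS = 2.56 × [29.1 × ln(566/223) − 8.314 × ln(454/547)] = 73.4 J/K.

ΔS = 73.4 J/K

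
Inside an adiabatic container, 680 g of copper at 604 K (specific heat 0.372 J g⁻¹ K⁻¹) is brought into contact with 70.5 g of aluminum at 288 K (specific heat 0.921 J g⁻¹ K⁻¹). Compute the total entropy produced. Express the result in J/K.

ΔS_total = 12.2 J/K

Energy balance: T_f = (m₁c₁T₁ + m₂c₂T₂)/(m₁c₁ + m₂c₂) = 539.46 K.
ΔS₁ = m₁c₁ ln(T_f/T₁) = 252.96 × ln(539.46/604) = -28.59 J/K.
ΔS₂ = m₂c₂ ln(T_f/T₂) = 64.9305 × ln(539.46/288) = 40.75 J/K.
ΔS_total = -28.59 + 40.75 = 12.2 J/K.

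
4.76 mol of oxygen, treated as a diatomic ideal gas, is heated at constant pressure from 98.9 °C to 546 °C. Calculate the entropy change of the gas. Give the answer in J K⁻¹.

In kelvin: T₁ = 372.05 K, T₂ = 819.15 K. At constant pressure, ΔS = nC_p ln(T₂/T₁) with C_p = 7R/2 = 29.1 J mol⁻¹ K⁻¹.
ΔS = 4.76 × 29.1 × ln(819.15/372.05) = 109 J/K.

ΔS = 109 J/K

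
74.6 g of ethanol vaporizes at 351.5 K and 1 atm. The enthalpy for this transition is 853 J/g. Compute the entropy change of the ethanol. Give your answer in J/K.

ΔS = 181 J/K

Heat absorbed by the substance: Q = mL = 74.6 × 853 = 63633.8 J.
At constant T, ΔS = Q_rev/T = 63633.8 / 351.5 = 181 J/K.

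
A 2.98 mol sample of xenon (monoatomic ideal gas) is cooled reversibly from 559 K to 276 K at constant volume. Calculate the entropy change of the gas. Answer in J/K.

At constant volume, ΔS = nC_V ln(T₂/T₁) with C_V = 3R/2 = 12.47 J mol⁻¹ K⁻¹.
ΔS = 2.98 × 12.47 × ln(276/559) = -26.2 J/K.

ΔS = -26.2 J/K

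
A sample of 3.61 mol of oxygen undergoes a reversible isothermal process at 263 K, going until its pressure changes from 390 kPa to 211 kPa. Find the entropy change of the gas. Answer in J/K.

ΔS_gas = 18.4 J/K

For an isothermal ideal gas ΔS_gas = nR ln(P₁/P₂) = 3.61 × 8.314 × ln(390/211) = 18.4 J/K.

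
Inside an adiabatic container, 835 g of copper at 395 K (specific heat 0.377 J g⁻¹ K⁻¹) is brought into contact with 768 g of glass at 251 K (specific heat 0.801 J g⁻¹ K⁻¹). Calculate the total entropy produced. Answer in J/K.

Energy balance: T_f = (m₁c₁T₁ + m₂c₂T₂)/(m₁c₁ + m₂c₂) = 299.74 K.
ΔS₁ = m₁c₁ ln(T_f/T₁) = 314.795 × ln(299.74/395) = -86.87 J/K.
ΔS₂ = m₂c₂ ln(T_f/T₂) = 615.168 × ln(299.74/251) = 109.2 J/K.
ΔS_total = -86.87 + 109.2 = 22.3 J/K.

ΔS_total = 22.3 J/K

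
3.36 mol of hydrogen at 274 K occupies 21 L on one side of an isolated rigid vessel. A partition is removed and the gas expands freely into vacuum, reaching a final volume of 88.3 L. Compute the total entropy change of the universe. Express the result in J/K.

ΔS_universe = 40.1 J/K

No heat is exchanged and no work is done, so the ideal-gas temperature stays constant.
Entropy is a state function; using a reversible isothermal path, ΔS_gas = nR ln(V₂/V₁) = 3.36 × 8.314 × ln(88.3/21) = 40.1 J/K.
The insulated surroundings exchange no heat, so ΔS_surr = 0 and ΔS_universe = ΔS_gas.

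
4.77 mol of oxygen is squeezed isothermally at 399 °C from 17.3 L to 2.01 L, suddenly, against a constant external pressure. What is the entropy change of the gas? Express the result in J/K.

ΔS_gas = -85.4 J/K

Entropy is a state function, so ΔS_gas depends only on the end states.
For an isothermal ideal gas ΔS_gas = nR ln(V₂/V₁) = 4.77 × 8.314 × ln(2.01/17.3) = -85.4 J/K.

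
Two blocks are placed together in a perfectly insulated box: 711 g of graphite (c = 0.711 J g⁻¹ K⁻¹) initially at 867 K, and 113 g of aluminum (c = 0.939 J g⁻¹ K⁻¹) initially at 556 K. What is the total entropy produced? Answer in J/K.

Energy balance: T_f = (m₁c₁T₁ + m₂c₂T₂)/(m₁c₁ + m₂c₂) = 813.05 K.
ΔS₁ = m₁c₁ ln(T_f/T₁) = 505.521 × ln(813.05/867) = -32.48 J/K.
ΔS₂ = m₂c₂ ln(T_f/T₂) = 106.107 × ln(813.05/556) = 40.32 J/K.
ΔS_total = -32.48 + 40.32 = 7.84 J/K.

ΔS_total = 7.84 J/K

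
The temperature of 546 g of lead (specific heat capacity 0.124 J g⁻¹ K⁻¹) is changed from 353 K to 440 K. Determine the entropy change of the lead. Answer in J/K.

ΔS = ∫dQ_rev/T = m c ln(T₂/T₁) = 546 × 0.124 × ln(440/353) = 14.9 J/K.

ΔS = 14.9 J/K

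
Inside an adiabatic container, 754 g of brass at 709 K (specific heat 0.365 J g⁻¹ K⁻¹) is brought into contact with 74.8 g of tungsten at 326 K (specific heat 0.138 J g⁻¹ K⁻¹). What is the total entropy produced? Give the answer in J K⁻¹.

Energy balance: T_f = (m₁c₁T₁ + m₂c₂T₂)/(m₁c₁ + m₂c₂) = 695.15 K.
ΔS₁ = m₁c₁ ln(T_f/T₁) = 275.21 × ln(695.15/709) = -5.428 J/K.
ΔS₂ = m₂c₂ ln(T_f/T₂) = 10.3224 × ln(695.15/326) = 7.816 J/K.
ΔS_total = -5.428 + 7.816 = 2.39 J/K.

ΔS_total = 2.39 J/K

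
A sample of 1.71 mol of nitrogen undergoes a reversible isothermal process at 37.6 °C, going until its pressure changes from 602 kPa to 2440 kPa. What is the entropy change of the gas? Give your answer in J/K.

For an isothermal ideal gas ΔS_gas = nR ln(P₁/P₂) = 1.71 × 8.314 × ln(602/2440) = -19.9 J/K.

ΔS_gas = -19.9 J/K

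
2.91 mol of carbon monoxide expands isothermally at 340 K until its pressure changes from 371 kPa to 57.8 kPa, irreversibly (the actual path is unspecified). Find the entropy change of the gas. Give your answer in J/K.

Entropy is a state function, so ΔS_gas depends only on the end states.
For an isothermal ideal gas ΔS_gas = nR ln(P₁/P₂) = 2.91 × 8.314 × ln(371/57.8) = 45 J/K.

ΔS_gas = 45 J/K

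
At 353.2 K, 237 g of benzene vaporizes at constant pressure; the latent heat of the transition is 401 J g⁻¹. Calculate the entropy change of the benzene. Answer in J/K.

ΔS = 269 J/K

Heat absorbed by the substance: Q = mL = 237 × 401 = 95037 J.
At constant T, ΔS = Q_rev/T = 95037 / 353.2 = 269 J/K.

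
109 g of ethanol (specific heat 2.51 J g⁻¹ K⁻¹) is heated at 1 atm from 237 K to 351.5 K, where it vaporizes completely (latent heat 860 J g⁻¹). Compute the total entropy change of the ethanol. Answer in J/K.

ΔS = 375 J/K

Warming step: ΔS₁ = m c ln(T_tr/T_i) = 109 × 2.51 × ln(351.5/237) = 107.84 J/K.
Phase change: ΔS₂ = +mL/T_tr = 109 × 860 / 351.5 = 266.69 J/K.
ΔS_total = (107.84) + (266.69) = 375 J/K.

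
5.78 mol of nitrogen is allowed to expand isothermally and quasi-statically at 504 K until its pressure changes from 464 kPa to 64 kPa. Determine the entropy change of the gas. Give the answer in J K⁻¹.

ΔS_gas = 95.2 J/K

For an isothermal ideal gas ΔS_gas = nR ln(P₁/P₂) = 5.78 × 8.314 × ln(464/64) = 95.2 J/K.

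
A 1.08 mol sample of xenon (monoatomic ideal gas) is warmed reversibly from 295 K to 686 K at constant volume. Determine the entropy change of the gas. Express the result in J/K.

At constant volume, ΔS = nC_V ln(T₂/T₁) with C_V = 3R/2 = 12.47 J mol⁻¹ K⁻¹.
ΔS = 1.08 × 12.47 × ln(686/295) = 11.4 J/K.

ΔS = 11.4 J/K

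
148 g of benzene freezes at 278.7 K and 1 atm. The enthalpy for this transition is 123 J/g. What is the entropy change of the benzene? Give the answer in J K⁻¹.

ΔS = -65.3 J/K

Heat released by the substance: Q = −mL = −148 × 123 = −18204 J.
At constant T, ΔS = Q_rev/T = −18204 / 278.7 = -65.3 J/K.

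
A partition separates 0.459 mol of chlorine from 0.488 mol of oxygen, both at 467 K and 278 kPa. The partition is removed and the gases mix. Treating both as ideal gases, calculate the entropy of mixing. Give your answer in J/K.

Mole fractions: x_A = 0.459/0.947 = 0.485, x_B = 0.515.
ΔS_mix = −R(n_A ln x_A + n_B ln x_B) = −8.314 × (0.459 ln 0.485 + 0.488 ln 0.515) = 5.45 J/K.

ΔS_mix = 5.45 J/K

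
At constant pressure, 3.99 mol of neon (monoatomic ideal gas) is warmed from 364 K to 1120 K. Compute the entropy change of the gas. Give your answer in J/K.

At constant pressure, ΔS = nC_p ln(T₂/T₁) with C_p = 5R/2 = 20.79 J mol⁻¹ K⁻¹.
ΔS = 3.99 × 20.79 × ln(1120/364) = 93.2 J/K.

ΔS = 93.2 J/K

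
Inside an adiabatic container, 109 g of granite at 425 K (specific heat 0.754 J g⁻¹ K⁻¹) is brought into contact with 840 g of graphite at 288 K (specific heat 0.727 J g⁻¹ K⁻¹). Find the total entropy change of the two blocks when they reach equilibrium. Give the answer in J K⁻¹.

Energy balance: T_f = (m₁c₁T₁ + m₂c₂T₂)/(m₁c₁ + m₂c₂) = 304.25 K.
ΔS₁ = m₁c₁ ln(T_f/T₁) = 82.186 × ln(304.25/425) = -27.47 J/K.
ΔS₂ = m₂c₂ ln(T_f/T₂) = 610.68 × ln(304.25/288) = 33.52 J/K.
ΔS_total = -27.47 + 33.52 = 6.05 J/K.

ΔS_total = 6.05 J/K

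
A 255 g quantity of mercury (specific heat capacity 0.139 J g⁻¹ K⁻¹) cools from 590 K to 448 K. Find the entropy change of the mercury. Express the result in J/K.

ΔS = ∫dQ_rev/T = m c ln(T₂/T₁) = 255 × 0.139 × ln(448/590) = -9.76 J/K.

ΔS = -9.76 J/K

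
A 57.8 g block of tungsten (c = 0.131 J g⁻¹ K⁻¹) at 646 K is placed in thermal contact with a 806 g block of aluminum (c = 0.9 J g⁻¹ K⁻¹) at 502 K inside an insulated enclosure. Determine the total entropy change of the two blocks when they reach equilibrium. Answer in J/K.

Energy balance: T_f = (m₁c₁T₁ + m₂c₂T₂)/(m₁c₁ + m₂c₂) = 503.49 K.
ΔS₁ = m₁c₁ ln(T_f/T₁) = 7.5718 × ln(503.49/646) = -1.887 J/K.
ΔS₂ = m₂c₂ ln(T_f/T₂) = 725.4 × ln(503.49/502) = 2.146 J/K.
ΔS_total = -1.887 + 2.146 = 0.259 J/K.

ΔS_total = 0.259 J/K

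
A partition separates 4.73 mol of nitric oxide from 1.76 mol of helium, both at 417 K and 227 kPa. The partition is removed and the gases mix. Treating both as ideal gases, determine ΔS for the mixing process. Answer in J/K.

ΔS_mix = 31.5 J/K

Mole fractions: x_A = 4.73/6.49 = 0.729, x_B = 0.271.
ΔS_mix = −R(n_A ln x_A + n_B ln x_B) = −8.314 × (4.73 ln 0.729 + 1.76 ln 0.271) = 31.5 J/K.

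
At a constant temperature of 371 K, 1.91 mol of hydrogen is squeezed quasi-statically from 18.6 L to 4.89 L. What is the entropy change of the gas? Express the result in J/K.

For an isothermal ideal gas ΔS_gas = nR ln(V₂/V₁) = 1.91 × 8.314 × ln(4.89/18.6) = -21.2 J/K.

ΔS_gas = -21.2 J/K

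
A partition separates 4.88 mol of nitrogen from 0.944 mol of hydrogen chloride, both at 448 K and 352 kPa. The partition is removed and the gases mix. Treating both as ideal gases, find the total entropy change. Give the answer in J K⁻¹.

Mole fractions: x_A = 4.88/5.82 = 0.838, x_B = 0.162.
ΔS_mix = −R(n_A ln x_A + n_B ln x_B) = −8.314 × (4.88 ln 0.838 + 0.944 ln 0.162) = 21.5 J/K.

ΔS_mix = 21.5 J/K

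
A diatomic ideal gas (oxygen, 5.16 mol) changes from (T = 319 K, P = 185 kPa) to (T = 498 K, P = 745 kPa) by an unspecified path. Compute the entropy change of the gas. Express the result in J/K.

ΔS = 7.12 J/K

ΔS = nC_p ln(T₂/T₁) − nR ln(P₂/P₁), with C_p = 7R/2 = 29.1 J mol⁻¹ K⁻¹ for a diatomic ideal gas.
ΔS = 5.16 × [29.1 × ln(498/319) − 8.314 × ln(745/185)] = 7.12 J/K.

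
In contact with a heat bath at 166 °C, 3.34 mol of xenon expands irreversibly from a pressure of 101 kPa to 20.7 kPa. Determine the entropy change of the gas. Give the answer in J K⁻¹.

ΔS_gas = 44 J/K

Entropy is a state function, so ΔS_gas depends only on the end states.
For an isothermal ideal gas ΔS_gas = nR ln(P₁/P₂) = 3.34 × 8.314 × ln(101/20.7) = 44 J/K.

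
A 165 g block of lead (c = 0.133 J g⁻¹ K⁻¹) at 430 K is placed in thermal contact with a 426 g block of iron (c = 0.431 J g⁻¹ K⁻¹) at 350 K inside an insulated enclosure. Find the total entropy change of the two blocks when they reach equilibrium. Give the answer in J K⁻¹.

ΔS_total = 0.438 J/K

Energy balance: T_f = (m₁c₁T₁ + m₂c₂T₂)/(m₁c₁ + m₂c₂) = 358.54 K.
ΔS₁ = m₁c₁ ln(T_f/T₁) = 21.945 × ln(358.54/430) = -3.9883 J/K.
ΔS₂ = m₂c₂ ln(T_f/T₂) = 183.606 × ln(358.54/350) = 4.4267 J/K.
ΔS_total = -3.9883 + 4.4267 = 0.438 J/K.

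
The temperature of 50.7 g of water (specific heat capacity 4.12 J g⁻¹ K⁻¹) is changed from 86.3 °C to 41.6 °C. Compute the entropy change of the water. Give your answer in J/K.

ΔS = -27.7 J/K

In kelvin: T₁ = 359.45 K, T₂ = 314.75 K. ΔS = ∫dQ_rev/T = m c ln(T₂/T₁) = 50.7 × 4.12 × ln(314.75/359.45) = -27.7 J/K.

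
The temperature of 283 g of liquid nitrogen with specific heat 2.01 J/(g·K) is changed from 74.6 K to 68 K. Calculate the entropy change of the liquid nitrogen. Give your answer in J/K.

ΔS = ∫dQ_rev/T = m c ln(T₂/T₁) = 283 × 2.01 × ln(68/74.6) = -52.7 J/K.

ΔS = -52.7 J/K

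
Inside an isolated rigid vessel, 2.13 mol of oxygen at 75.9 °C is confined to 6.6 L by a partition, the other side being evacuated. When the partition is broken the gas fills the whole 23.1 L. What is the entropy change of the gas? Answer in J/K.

ΔS_gas = 22.2 J/K

No heat is exchanged and no work is done, so the ideal-gas temperature stays constant.
Entropy is a state function; using a reversible isothermal path, ΔS_gas = nR ln(V₂/V₁) = 2.13 × 8.314 × ln(23.1/6.6) = 22.2 J/K.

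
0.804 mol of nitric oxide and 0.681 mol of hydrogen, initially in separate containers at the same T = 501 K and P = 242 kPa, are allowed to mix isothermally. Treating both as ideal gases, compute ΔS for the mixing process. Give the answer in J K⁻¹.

ΔS_mix = 8.52 J/K

Mole fractions: x_A = 0.804/1.49 = 0.541, x_B = 0.459.
ΔS_mix = −R(n_A ln x_A + n_B ln x_B) = −8.314 × (0.804 ln 0.541 + 0.681 ln 0.459) = 8.52 J/K.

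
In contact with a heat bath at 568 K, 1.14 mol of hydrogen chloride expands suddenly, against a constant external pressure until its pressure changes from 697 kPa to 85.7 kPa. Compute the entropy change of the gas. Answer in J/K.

ΔS_gas = 19.9 J/K

Entropy is a state function, so ΔS_gas depends only on the end states.
For an isothermal ideal gas ΔS_gas = nR ln(P₁/P₂) = 1.14 × 8.314 × ln(697/85.7) = 19.9 J/K.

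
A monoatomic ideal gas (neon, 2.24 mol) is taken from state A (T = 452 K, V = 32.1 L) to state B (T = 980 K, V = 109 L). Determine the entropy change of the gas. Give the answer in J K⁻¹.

Entropy is a state function: ΔS = nC_V ln(T₂/T₁) + nR ln(V₂/V₁), with C_V = 3R/2 = 12.47 J mol⁻¹ K⁻¹ for a monoatomic ideal gas.
ΔS = 2.24 × [12.47 × ln(980/452) + 8.314 × ln(109/32.1)] = 44.4 J/K.

ΔS = 44.4 J/K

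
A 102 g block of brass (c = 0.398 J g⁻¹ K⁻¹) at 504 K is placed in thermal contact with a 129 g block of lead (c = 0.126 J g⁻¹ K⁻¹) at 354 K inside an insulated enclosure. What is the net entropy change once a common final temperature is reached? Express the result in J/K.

ΔS_total = 0.686 J/K

Energy balance: T_f = (m₁c₁T₁ + m₂c₂T₂)/(m₁c₁ + m₂c₂) = 461.11 K.
ΔS₁ = m₁c₁ ln(T_f/T₁) = 40.596 × ln(461.11/504) = -3.6103 J/K.
ΔS₂ = m₂c₂ ln(T_f/T₂) = 16.254 × ln(461.11/354) = 4.2967 J/K.
ΔS_total = -3.6103 + 4.2967 = 0.686 J/K.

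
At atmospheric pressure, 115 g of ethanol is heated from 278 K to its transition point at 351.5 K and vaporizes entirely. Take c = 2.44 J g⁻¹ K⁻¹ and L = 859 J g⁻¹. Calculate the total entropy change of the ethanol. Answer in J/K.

ΔS = 347 J/K

Warming step: ΔS₁ = m c ln(T_tr/T_i) = 115 × 2.44 × ln(351.5/278) = 65.83 J/K.
Phase change: ΔS₂ = +mL/T_tr = 115 × 859 / 351.5 = 281 J/K.
ΔS_total = (65.83) + (281) = 347 J/K.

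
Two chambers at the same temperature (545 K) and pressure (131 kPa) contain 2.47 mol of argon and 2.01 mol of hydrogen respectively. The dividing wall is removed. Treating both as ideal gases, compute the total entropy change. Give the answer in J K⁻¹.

Mole fractions: x_A = 2.47/4.48 = 0.551, x_B = 0.449.
ΔS_mix = −R(n_A ln x_A + n_B ln x_B) = −8.314 × (2.47 ln 0.551 + 2.01 ln 0.449) = 25.6 J/K.

ΔS_mix = 25.6 J/K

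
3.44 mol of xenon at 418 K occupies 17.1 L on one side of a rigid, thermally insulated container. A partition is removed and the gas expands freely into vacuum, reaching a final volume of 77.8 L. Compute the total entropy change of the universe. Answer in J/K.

No heat is exchanged and no work is done, so the ideal-gas temperature stays constant.
Entropy is a state function; using a reversible isothermal path, ΔS_gas = nR ln(V₂/V₁) = 3.44 × 8.314 × ln(77.8/17.1) = 43.3 J/K.
The insulated surroundings exchange no heat, so ΔS_surr = 0 and ΔS_universe = ΔS_gas.

ΔS_universe = 43.3 J/K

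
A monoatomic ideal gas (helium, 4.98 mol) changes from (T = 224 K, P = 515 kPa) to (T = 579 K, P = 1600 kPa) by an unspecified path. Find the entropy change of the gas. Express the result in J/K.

ΔS = 51.4 J/K

ΔS = nC_p ln(T₂/T₁) − nR ln(P₂/P₁), with C_p = 5R/2 = 20.79 J mol⁻¹ K⁻¹ for a monoatomic ideal gas.
ΔS = 4.98 × [20.79 × ln(579/224) − 8.314 × ln(1600/515)] = 51.4 J/K.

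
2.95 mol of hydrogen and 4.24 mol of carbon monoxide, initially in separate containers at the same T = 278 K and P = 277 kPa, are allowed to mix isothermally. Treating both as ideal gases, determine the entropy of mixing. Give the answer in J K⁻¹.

Mole fractions: x_A = 2.95/7.19 = 0.41, x_B = 0.59.
ΔS_mix = −R(n_A ln x_A + n_B ln x_B) = −8.314 × (2.95 ln 0.41 + 4.24 ln 0.59) = 40.5 J/K.

ΔS_mix = 40.5 J/K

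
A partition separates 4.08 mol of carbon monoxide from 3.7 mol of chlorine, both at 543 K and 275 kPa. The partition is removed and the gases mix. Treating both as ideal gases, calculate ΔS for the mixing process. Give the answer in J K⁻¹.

ΔS_mix = 44.8 J/K

Mole fractions: x_A = 4.08/7.78 = 0.524, x_B = 0.476.
ΔS_mix = −R(n_A ln x_A + n_B ln x_B) = −8.314 × (4.08 ln 0.524 + 3.7 ln 0.476) = 44.8 J/K.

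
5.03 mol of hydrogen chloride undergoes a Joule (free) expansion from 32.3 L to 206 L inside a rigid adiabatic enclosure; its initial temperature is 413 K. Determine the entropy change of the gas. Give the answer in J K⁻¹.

No heat is exchanged and no work is done, so the ideal-gas temperature stays constant.
Entropy is a state function; using a reversible isothermal path, ΔS_gas = nR ln(V₂/V₁) = 5.03 × 8.314 × ln(206/32.3) = 77.5 J/K.

ΔS_gas = 77.5 J/K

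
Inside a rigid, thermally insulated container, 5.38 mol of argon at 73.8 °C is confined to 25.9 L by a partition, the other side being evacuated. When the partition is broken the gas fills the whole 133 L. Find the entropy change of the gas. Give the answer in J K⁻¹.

ΔS_gas = 73.2 J/K

No heat is exchanged and no work is done, so the ideal-gas temperature stays constant.
Entropy is a state function; using a reversible isothermal path, ΔS_gas = nR ln(V₂/V₁) = 5.38 × 8.314 × ln(133/25.9) = 73.2 J/K.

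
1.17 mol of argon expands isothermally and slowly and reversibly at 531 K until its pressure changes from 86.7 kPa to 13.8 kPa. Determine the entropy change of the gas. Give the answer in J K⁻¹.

ΔS_gas = 17.9 J/K

For an isothermal ideal gas ΔS_gas = nR ln(P₁/P₂) = 1.17 × 8.314 × ln(86.7/13.8) = 17.9 J/K.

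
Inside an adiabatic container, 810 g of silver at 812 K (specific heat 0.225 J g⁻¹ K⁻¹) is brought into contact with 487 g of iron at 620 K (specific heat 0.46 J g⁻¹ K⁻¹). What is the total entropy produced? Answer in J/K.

ΔS_total = 3.68 J/K

Energy balance: T_f = (m₁c₁T₁ + m₂c₂T₂)/(m₁c₁ + m₂c₂) = 706.13 K.
ΔS₁ = m₁c₁ ln(T_f/T₁) = 182.25 × ln(706.13/812) = -25.46 J/K.
ΔS₂ = m₂c₂ ln(T_f/T₂) = 224.02 × ln(706.13/620) = 29.14 J/K.
ΔS_total = -25.46 + 29.14 = 3.68 J/K.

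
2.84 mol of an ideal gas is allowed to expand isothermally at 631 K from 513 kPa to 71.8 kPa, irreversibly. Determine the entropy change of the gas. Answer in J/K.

Entropy is a state function, so ΔS_gas depends only on the end states.
For an isothermal ideal gas ΔS_gas = nR ln(P₁/P₂) = 2.84 × 8.314 × ln(513/71.8) = 46.4 J/K.

ΔS_gas = 46.4 J/K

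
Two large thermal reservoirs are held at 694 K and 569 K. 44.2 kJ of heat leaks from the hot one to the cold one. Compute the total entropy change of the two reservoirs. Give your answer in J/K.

ΔS_total = 14 J/K

ΔS_hot = −Q/T_H = −44200/694 = -63.69 J/K and ΔS_cold = +Q/T_C = 44200/569 = 77.68 J/K.
ΔS_total = -63.69 + 77.68 = 14 J/K, positive as the second law requires.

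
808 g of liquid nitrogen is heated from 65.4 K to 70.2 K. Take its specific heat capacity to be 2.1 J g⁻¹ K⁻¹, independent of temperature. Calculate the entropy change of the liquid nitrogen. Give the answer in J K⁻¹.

ΔS = ∫dQ_rev/T = m c ln(T₂/T₁) = 808 × 2.1 × ln(70.2/65.4) = 120 J/K.

ΔS = 120 J/K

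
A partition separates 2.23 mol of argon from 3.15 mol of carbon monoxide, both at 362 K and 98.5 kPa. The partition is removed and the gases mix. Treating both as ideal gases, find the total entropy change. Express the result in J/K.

ΔS_mix = 30.3 J/K

Mole fractions: x_A = 2.23/5.38 = 0.414, x_B = 0.586.
ΔS_mix = −R(n_A ln x_A + n_B ln x_B) = −8.314 × (2.23 ln 0.414 + 3.15 ln 0.586) = 30.3 J/K.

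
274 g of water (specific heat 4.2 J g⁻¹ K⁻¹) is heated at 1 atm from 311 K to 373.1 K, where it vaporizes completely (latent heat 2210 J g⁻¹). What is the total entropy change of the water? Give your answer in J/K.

ΔS = 1830 J/K

Warming step: ΔS₁ = m c ln(T_tr/T_i) = 274 × 4.2 × ln(373.1/311) = 209.5 J/K.
Phase change: ΔS₂ = +mL/T_tr = 274 × 2210 / 373.1 = 1623 J/K.
ΔS_total = (209.5) + (1623) = 1830 J/K.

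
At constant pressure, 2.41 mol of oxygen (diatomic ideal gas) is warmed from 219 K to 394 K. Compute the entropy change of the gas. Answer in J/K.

ΔS = 41.2 J/K

At constant pressure, ΔS = nC_p ln(T₂/T₁) with C_p = 7R/2 = 29.1 J mol⁻¹ K⁻¹.
ΔS = 2.41 × 29.1 × ln(394/219) = 41.2 J/K.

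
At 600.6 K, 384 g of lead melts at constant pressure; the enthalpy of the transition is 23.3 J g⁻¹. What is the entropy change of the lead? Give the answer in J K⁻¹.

ΔS = 14.9 J/K

Heat absorbed by the substance: Q = mL = 384 × 23.3 = 8947.2 J.
At constant T, ΔS = Q_rev/T = 8947.2 / 600.6 = 14.9 J/K.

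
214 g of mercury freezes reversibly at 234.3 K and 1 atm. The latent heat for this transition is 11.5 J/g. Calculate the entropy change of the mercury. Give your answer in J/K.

ΔS = -10.5 J/K

Heat released by the substance: Q = −mL = −214 × 11.5 = −2461 J.
At constant T, ΔS = Q_rev/T = −2461 / 234.3 = -10.5 J/K.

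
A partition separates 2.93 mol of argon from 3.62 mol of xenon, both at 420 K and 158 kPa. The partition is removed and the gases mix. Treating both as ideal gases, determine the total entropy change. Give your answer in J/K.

ΔS_mix = 37.4 J/K

Mole fractions: x_A = 2.93/6.55 = 0.447, x_B = 0.553.
ΔS_mix = −R(n_A ln x_A + n_B ln x_B) = −8.314 × (2.93 ln 0.447 + 3.62 ln 0.553) = 37.4 J/K.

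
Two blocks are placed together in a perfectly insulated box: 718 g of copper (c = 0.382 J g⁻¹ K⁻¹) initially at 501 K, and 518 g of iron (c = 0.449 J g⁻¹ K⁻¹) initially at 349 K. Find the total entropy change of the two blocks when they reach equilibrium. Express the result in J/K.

Energy balance: T_f = (m₁c₁T₁ + m₂c₂T₂)/(m₁c₁ + m₂c₂) = 431.25 K.
ΔS₁ = m₁c₁ ln(T_f/T₁) = 274.276 × ln(431.25/501) = -41.12 J/K.
ΔS₂ = m₂c₂ ln(T_f/T₂) = 232.582 × ln(431.25/349) = 49.22 J/K.
ΔS_total = -41.12 + 49.22 = 8.1 J/K.

ΔS_total = 8.1 J/K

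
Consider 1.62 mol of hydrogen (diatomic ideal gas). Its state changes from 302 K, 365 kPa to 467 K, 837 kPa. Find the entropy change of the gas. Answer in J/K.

ΔS = 9.37 J/K

ΔS = nC_p ln(T₂/T₁) − nR ln(P₂/P₁), with C_p = 7R/2 = 29.1 J mol⁻¹ K⁻¹ for a diatomic ideal gas.
ΔS = 1.62 × [29.1 × ln(467/302) − 8.314 × ln(837/365)] = 9.37 J/K.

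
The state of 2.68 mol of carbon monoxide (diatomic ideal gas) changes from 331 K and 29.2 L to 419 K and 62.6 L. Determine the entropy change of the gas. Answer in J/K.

Entropy is a state function: ΔS = nC_V ln(T₂/T₁) + nR ln(V₂/V₁), with C_V = 5R/2 = 20.79 J mol⁻¹ K⁻¹ for a diatomic ideal gas.
ΔS = 2.68 × [20.79 × ln(419/331) + 8.314 × ln(62.6/29.2)] = 30.1 J/K.

ΔS = 30.1 J/K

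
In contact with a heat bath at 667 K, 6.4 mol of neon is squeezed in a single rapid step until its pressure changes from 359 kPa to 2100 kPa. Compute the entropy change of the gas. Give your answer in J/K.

ΔS_gas = -94 J/K

Entropy is a state function, so ΔS_gas depends only on the end states.
For an isothermal ideal gas ΔS_gas = nR ln(P₁/P₂) = 6.4 × 8.314 × ln(359/2100) = -94 J/K.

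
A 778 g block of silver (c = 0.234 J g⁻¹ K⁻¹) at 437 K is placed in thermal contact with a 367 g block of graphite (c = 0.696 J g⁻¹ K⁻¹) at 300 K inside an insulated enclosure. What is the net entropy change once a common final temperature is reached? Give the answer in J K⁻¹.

ΔS_total = 7.64 J/K

Energy balance: T_f = (m₁c₁T₁ + m₂c₂T₂)/(m₁c₁ + m₂c₂) = 357.01 K.
ΔS₁ = m₁c₁ ln(T_f/T₁) = 182.052 × ln(357.01/437) = -36.805 J/K.
ΔS₂ = m₂c₂ ln(T_f/T₂) = 255.432 × ln(357.01/300) = 44.441 J/K.
ΔS_total = -36.805 + 44.441 = 7.64 J/K.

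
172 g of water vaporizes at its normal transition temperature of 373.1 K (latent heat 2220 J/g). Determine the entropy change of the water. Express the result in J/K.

Heat absorbed by the substance: Q = mL = 172 × 2220 = 381840 J.
At constant T, ΔS = Q_rev/T = 381840 / 373.1 = 1020 J/K.

ΔS = 1020 J/K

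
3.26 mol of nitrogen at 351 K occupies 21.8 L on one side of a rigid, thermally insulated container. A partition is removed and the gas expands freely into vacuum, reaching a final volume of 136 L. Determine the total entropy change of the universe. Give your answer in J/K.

ΔS_universe = 49.6 J/K

For an ideal gas in free expansion Q = 0 and W = 0, so T is unchanged.
Entropy is a state function; using a reversible isothermal path, ΔS_gas = nR ln(V₂/V₁) = 3.26 × 8.314 × ln(136/21.8) = 49.6 J/K.
The insulated surroundings exchange no heat, so ΔS_surr = 0 and ΔS_universe = ΔS_gas.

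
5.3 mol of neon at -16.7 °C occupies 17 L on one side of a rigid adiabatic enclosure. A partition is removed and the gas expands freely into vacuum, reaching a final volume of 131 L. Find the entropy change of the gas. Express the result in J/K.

No heat is exchanged and no work is done, so the ideal-gas temperature stays constant.
Entropy is a state function; using a reversible isothermal path, ΔS_gas = nR ln(V₂/V₁) = 5.3 × 8.314 × ln(131/17) = 90 J/K.

ΔS_gas = 90 J/K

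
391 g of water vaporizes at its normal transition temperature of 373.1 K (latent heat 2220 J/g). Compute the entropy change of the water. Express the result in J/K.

ΔS = 2330 J/K

Heat absorbed by the substance: Q = mL = 391 × 2220 = 868020 J.
At constant T, ΔS = Q_rev/T = 868020 / 373.1 = 2330 J/K.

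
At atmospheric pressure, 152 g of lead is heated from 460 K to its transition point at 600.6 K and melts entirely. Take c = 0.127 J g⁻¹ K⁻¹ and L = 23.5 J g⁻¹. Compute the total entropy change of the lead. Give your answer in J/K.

Warming step: ΔS₁ = m c ln(T_tr/T_i) = 152 × 0.127 × ln(600.6/460) = 5.148 J/K.
Phase change: ΔS₂ = +mL/T_tr = 152 × 23.5 / 600.6 = 5.947 J/K.
ΔS_total = (5.148) + (5.947) = 11.1 J/K.

ΔS = 11.1 J/K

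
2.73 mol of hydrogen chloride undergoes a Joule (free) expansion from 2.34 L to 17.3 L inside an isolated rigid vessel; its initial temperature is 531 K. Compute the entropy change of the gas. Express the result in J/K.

No heat is exchanged and no work is done, so the ideal-gas temperature stays constant.
Entropy is a state function; using a reversible isothermal path, ΔS_gas = nR ln(V₂/V₁) = 2.73 × 8.314 × ln(17.3/2.34) = 45.4 J/K.

ΔS_gas = 45.4 J/K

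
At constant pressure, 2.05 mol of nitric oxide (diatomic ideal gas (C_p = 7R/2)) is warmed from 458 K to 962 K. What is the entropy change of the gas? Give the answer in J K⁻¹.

ΔS = 44.3 J/K

At constant pressure, ΔS = nC_p ln(T₂/T₁) with C_p = 7R/2 = 29.1 J mol⁻¹ K⁻¹.
ΔS = 2.05 × 29.1 × ln(962/458) = 44.3 J/K.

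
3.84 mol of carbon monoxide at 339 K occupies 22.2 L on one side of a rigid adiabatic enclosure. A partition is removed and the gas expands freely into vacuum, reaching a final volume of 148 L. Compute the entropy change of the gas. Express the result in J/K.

ΔS_gas = 60.6 J/K

For an ideal gas in free expansion Q = 0 and W = 0, so T is unchanged.
Entropy is a state function; using a reversible isothermal path, ΔS_gas = nR ln(V₂/V₁) = 3.84 × 8.314 × ln(148/22.2) = 60.6 J/K.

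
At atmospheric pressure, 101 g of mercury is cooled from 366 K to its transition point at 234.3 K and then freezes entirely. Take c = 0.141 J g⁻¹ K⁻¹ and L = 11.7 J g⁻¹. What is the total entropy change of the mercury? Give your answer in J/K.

Cooling step: ΔS₁ = m c ln(T_tr/T_i) = 101 × 0.141 × ln(234.3/366) = -6.352 J/K.
Phase change: ΔS₂ = −mL/T_tr = −101 × 11.7 / 234.3 = -5.044 J/K.
ΔS_total = (-6.352) + (-5.044) = -11.4 J/K.

ΔS = -11.4 J/K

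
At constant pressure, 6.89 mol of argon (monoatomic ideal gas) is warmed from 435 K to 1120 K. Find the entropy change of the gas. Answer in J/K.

At constant pressure, ΔS = nC_p ln(T₂/T₁) with C_p = 5R/2 = 20.79 J mol⁻¹ K⁻¹.
ΔS = 6.89 × 20.79 × ln(1120/435) = 135 J/K.

ΔS = 135 J/K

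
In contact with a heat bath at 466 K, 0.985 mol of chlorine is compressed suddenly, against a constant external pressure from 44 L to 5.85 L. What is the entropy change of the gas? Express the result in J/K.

ΔS_gas = -16.5 J/K

Entropy is a state function, so ΔS_gas depends only on the end states.
For an isothermal ideal gas ΔS_gas = nR ln(V₂/V₁) = 0.985 × 8.314 × ln(5.85/44) = -16.5 J/K.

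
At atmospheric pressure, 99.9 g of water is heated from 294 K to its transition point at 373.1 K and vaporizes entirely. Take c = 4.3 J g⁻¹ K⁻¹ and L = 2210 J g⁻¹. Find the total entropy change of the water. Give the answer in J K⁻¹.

ΔS = 694 J/K

Warming step: ΔS₁ = m c ln(T_tr/T_i) = 99.9 × 4.3 × ln(373.1/294) = 102.4 J/K.
Phase change: ΔS₂ = +mL/T_tr = 99.9 × 2210 / 373.1 = 591.7 J/K.
ΔS_total = (102.4) + (591.7) = 694 J/K.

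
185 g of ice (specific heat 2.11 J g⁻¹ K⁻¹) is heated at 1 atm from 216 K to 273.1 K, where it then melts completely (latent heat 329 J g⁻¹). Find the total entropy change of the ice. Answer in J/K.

ΔS = 314 J/K

Warming step: ΔS₁ = m c ln(T_tr/T_i) = 185 × 2.11 × ln(273.1/216) = 91.56 J/K.
Phase change: ΔS₂ = +mL/T_tr = 185 × 329 / 273.1 = 222.9 J/K.
ΔS_total = (91.56) + (222.9) = 314 J/K.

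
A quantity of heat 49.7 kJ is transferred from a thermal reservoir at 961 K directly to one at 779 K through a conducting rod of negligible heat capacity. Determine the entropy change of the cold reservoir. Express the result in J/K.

ΔS_cold = 63.8 J/K

The cold reservoir gains heat Q, so ΔS_cold = +Q/T_C = 49700/779 = 63.8 J/K.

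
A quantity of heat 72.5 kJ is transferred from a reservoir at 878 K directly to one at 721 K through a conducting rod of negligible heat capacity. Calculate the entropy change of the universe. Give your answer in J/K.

ΔS_hot = −Q/T_H = −72500/878 = -82.57 J/K and ΔS_cold = +Q/T_C = 72500/721 = 100.6 J/K.
ΔS_total = -82.57 + 100.6 = 18 J/K, positive as the second law requires.

ΔS_total = 18 J/K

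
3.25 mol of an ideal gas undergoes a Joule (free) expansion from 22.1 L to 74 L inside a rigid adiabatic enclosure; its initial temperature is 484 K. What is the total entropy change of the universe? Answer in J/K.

ΔS_universe = 32.7 J/K

No heat is exchanged and no work is done, so the ideal-gas temperature stays constant.
Entropy is a state function; using a reversible isothermal path, ΔS_gas = nR ln(V₂/V₁) = 3.25 × 8.314 × ln(74/22.1) = 32.7 J/K.
The insulated surroundings exchange no heat, so ΔS_surr = 0 and ΔS_universe = ΔS_gas.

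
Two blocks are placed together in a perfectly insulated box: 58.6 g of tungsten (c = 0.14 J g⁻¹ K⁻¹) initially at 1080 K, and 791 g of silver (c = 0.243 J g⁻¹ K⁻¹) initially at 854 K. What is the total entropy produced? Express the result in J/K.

Energy balance: T_f = (m₁c₁T₁ + m₂c₂T₂)/(m₁c₁ + m₂c₂) = 863.25 K.
ΔS₁ = m₁c₁ ln(T_f/T₁) = 8.204 × ln(863.25/1080) = -1.838 J/K.
ΔS₂ = m₂c₂ ln(T_f/T₂) = 192.213 × ln(863.25/854) = 2.071 J/K.
ΔS_total = -1.838 + 2.071 = 0.233 J/K.

ΔS_total = 0.233 J/K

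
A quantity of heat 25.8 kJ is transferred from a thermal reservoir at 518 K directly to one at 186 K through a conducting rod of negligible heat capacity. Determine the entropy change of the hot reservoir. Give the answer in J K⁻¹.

ΔS_hot = -49.8 J/K

The hot reservoir loses heat Q, so ΔS_hot = −Q/T_H = −25800/518 = -49.8 J/K.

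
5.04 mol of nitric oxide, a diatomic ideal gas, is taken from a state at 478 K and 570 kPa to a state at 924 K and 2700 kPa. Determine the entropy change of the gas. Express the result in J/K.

ΔS = nC_p ln(T₂/T₁) − nR ln(P₂/P₁), with C_p = 7R/2 = 29.1 J mol⁻¹ K⁻¹ for a diatomic ideal gas.
ΔS = 5.04 × [29.1 × ln(924/478) − 8.314 × ln(2700/570)] = 31.5 J/K.

ΔS = 31.5 J/K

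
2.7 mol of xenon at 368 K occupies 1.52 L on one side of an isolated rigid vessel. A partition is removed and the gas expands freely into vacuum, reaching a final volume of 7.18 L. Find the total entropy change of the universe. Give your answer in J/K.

For an ideal gas in free expansion Q = 0 and W = 0, so T is unchanged.
Entropy is a state function; using a reversible isothermal path, ΔS_gas = nR ln(V₂/V₁) = 2.7 × 8.314 × ln(7.18/1.52) = 34.9 J/K.
The insulated surroundings exchange no heat, so ΔS_surr = 0 and ΔS_universe = ΔS_gas.

ΔS_universe = 34.9 J/K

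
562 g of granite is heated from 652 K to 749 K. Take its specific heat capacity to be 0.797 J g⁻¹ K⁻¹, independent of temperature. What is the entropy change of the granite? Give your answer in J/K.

ΔS = ∫dQ_rev/T = m c ln(T₂/T₁) = 562 × 0.797 × ln(749/652) = 62.1 J/K.

ΔS = 62.1 J/K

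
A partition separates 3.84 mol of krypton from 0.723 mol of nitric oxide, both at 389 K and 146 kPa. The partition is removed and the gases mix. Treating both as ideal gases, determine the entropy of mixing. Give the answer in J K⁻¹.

ΔS_mix = 16.6 J/K

Mole fractions: x_A = 3.84/4.56 = 0.842, x_B = 0.158.
ΔS_mix = −R(n_A ln x_A + n_B ln x_B) = −8.314 × (3.84 ln 0.842 + 0.723 ln 0.158) = 16.6 J/K.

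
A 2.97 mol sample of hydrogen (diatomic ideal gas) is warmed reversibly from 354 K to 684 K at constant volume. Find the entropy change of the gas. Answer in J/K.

At constant volume, ΔS = nC_V ln(T₂/T₁) with C_V = 5R/2 = 20.79 J mol⁻¹ K⁻¹.
ΔS = 2.97 × 20.79 × ln(684/354) = 40.7 J/K.

ΔS = 40.7 J/K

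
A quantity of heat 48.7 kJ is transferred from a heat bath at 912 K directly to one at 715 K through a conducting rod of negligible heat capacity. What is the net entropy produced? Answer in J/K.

ΔS_hot = −Q/T_H = −48700/912 = -53.4 J/K and ΔS_cold = +Q/T_C = 48700/715 = 68.11 J/K.
ΔS_total = -53.4 + 68.11 = 14.7 J/K, positive as the second law requires.

ΔS_total = 14.7 J/K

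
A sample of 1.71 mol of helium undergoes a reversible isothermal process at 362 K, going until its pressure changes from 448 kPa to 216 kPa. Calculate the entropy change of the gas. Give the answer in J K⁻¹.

For an isothermal ideal gas ΔS_gas = nR ln(P₁/P₂) = 1.71 × 8.314 × ln(448/216) = 10.4 J/K.

ΔS_gas = 10.4 J/K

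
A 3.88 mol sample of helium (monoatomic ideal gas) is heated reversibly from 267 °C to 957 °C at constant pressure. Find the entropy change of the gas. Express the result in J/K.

ΔS = 66.4 J/K

In kelvin: T₁ = 540.15 K, T₂ = 1230.15 K. At constant pressure, ΔS = nC_p ln(T₂/T₁) with C_p = 5R/2 = 20.79 J mol⁻¹ K⁻¹.
ΔS = 3.88 × 20.79 × ln(1230.15/540.15) = 66.4 J/K.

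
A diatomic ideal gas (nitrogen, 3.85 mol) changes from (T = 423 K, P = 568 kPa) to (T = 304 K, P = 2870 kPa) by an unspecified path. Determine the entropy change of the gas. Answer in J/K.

ΔS = -88.9 J/K

ΔS = nC_p ln(T₂/T₁) − nR ln(P₂/P₁), with C_p = 7R/2 = 29.1 J mol⁻¹ K⁻¹ for a diatomic ideal gas.
ΔS = 3.85 × [29.1 × ln(304/423) − 8.314 × ln(2870/568)] = -88.9 J/K.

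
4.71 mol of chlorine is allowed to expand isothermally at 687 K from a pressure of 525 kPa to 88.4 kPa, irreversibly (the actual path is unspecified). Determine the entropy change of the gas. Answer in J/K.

Entropy is a state function, so ΔS_gas depends only on the end states.
For an isothermal ideal gas ΔS_gas = nR ln(P₁/P₂) = 4.71 × 8.314 × ln(525/88.4) = 69.8 J/K.

ΔS_gas = 69.8 J/K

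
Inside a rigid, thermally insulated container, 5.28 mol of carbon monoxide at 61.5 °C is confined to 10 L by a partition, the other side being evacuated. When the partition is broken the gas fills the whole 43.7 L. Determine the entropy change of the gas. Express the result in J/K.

ΔS_gas = 64.7 J/K

No heat is exchanged and no work is done, so the ideal-gas temperature stays constant.
Entropy is a state function; using a reversible isothermal path, ΔS_gas = nR ln(V₂/V₁) = 5.28 × 8.314 × ln(43.7/10) = 64.7 J/K.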